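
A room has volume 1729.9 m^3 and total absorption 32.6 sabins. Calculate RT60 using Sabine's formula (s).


Given values:
  V = 1729.9 m^3
  A = 32.6 sabins
Formula: RT60 = 0.161 * V / A
Numerator: 0.161 * 1729.9 = 278.5139
RT60 = 278.5139 / 32.6 = 8.543

8.543 s


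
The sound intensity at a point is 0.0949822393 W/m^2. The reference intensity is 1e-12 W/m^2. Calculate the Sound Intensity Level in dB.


Given values:
  I = 0.0949822393 W/m^2
  I_ref = 1e-12 W/m^2
Formula: SIL = 10 * log10(I / I_ref)
Compute ratio: I / I_ref = 94982239300
Compute log10: log10(94982239300) = 10.977642
Multiply: SIL = 10 * 10.977642 = 109.78

109.78 dB


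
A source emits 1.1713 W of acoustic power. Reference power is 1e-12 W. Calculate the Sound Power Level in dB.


Given values:
  W = 1.1713 W
  W_ref = 1e-12 W
Formula: SWL = 10 * log10(W / W_ref)
Compute ratio: W / W_ref = 1171300000000
Compute log10: log10(1171300000000) = 12.068668
Multiply: SWL = 10 * 12.068668 = 120.69

120.69 dB


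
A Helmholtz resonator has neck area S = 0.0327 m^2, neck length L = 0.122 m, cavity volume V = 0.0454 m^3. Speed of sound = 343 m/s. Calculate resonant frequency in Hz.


Given values:
  S = 0.0327 m^2, L = 0.122 m, V = 0.0454 m^3, c = 343 m/s
Formula: f = (c / (2*pi)) * sqrt(S / (V * L))
Compute V * L = 0.0454 * 0.122 = 0.0055388
Compute S / (V * L) = 0.0327 / 0.0055388 = 5.9038
Compute sqrt(5.9038) = 2.429774
Compute c / (2*pi) = 343 / 6.283185 = 54.590148
f = 54.590148 * 2.429774 = 132.64

132.64 Hz


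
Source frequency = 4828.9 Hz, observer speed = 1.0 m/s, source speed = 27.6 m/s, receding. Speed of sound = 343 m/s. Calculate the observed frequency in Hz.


Given values:
  f_s = 4828.9 Hz, v_o = 1.0 m/s, v_s = 27.6 m/s
  Direction: receding
Formula: f_o = f_s * (c - v_o) / (c + v_s)
Numerator: c - v_o = 343 - 1.0 = 342.0
Denominator: c + v_s = 343 + 27.6 = 370.6
f_o = 4828.9 * 342.0 / 370.6 = 4456.24

4456.24 Hz


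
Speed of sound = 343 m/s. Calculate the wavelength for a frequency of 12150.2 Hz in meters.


Given values:
  c = 343 m/s, f = 12150.2 Hz
Formula: lambda = c / f
lambda = 343 / 12150.2
lambda = 0.0282

0.0282 m


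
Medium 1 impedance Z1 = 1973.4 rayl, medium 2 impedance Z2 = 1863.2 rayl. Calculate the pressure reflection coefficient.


Given values:
  Z1 = 1973.4 rayl, Z2 = 1863.2 rayl
Formula: R = (Z2 - Z1) / (Z2 + Z1)
Numerator: Z2 - Z1 = 1863.2 - 1973.4 = -110.2
Denominator: Z2 + Z1 = 1863.2 + 1973.4 = 3836.6
R = -110.2 / 3836.6 = -0.0287

-0.0287


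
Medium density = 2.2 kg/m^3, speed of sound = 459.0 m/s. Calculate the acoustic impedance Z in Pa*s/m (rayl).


Given values:
  rho = 2.2 kg/m^3
  c = 459.0 m/s
Formula: Z = rho * c
Z = 2.2 * 459.0
Z = 1009.8

1009.8 rayl


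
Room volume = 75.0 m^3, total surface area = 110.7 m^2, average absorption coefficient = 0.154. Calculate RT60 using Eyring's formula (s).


Given values:
  V = 75.0 m^3, S = 110.7 m^2, alpha = 0.154
Formula: RT60 = 0.161 * V / (-S * ln(1 - alpha))
Compute ln(1 - 0.154) = ln(0.846) = -0.167236
Denominator: -110.7 * -0.167236 = 18.513
Numerator: 0.161 * 75.0 = 12.075
RT60 = 12.075 / 18.513 = 0.652

0.652 s


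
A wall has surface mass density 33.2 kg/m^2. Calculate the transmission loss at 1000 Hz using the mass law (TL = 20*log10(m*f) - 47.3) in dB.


Given values:
  m = 33.2 kg/m^2, f = 1000 Hz
Formula: TL = 20 * log10(m * f) - 47.3
Compute m * f = 33.2 * 1000 = 33200.0
Compute log10(33200.0) = 4.521138
Compute 20 * 4.521138 = 90.4228
TL = 90.4228 - 47.3 = 43.12

43.12 dB


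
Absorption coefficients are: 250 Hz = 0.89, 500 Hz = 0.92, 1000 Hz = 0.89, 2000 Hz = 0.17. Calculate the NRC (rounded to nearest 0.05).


Given values:
  a_250 = 0.89, a_500 = 0.92
  a_1000 = 0.89, a_2000 = 0.17
Formula: NRC = (a250 + a500 + a1000 + a2000) / 4
Sum = 0.89 + 0.92 + 0.89 + 0.17 = 2.87
NRC = 2.87 / 4 = 0.7175
Rounded to nearest 0.05: 0.7

0.7


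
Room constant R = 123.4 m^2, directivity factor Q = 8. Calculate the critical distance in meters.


Given values:
  R = 123.4 m^2, Q = 8
Formula: d_c = 0.141 * sqrt(Q * R)
Compute Q * R = 8 * 123.4 = 987.2
Compute sqrt(987.2) = 31.4197
d_c = 0.141 * 31.4197 = 4.43

4.43 m


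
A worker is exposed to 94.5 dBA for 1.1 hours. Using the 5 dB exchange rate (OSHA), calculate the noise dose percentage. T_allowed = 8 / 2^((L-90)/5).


Given values:
  L = 94.5 dBA, T = 1.1 hours
Formula: T_allowed = 8 / 2^((L - 90) / 5)
Compute exponent: (94.5 - 90) / 5 = 0.9
Compute 2^(0.9) = 1.866066
T_allowed = 8 / 1.866066 = 4.287094 hours
Dose = (T / T_allowed) * 100
Dose = (1.1 / 4.287094) * 100 = 25.66

25.66 %


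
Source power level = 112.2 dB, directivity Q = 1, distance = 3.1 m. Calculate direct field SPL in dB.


Given values:
  Lw = 112.2 dB, Q = 1, r = 3.1 m
Formula: SPL = Lw + 10 * log10(Q / (4 * pi * r^2))
Compute 4 * pi * r^2 = 4 * pi * 3.1^2 = 120.7628
Compute Q / denom = 1 / 120.7628 = 0.0082807
Compute 10 * log10(0.0082807) = -20.8193
SPL = 112.2 + (-20.8193) = 91.38

91.38 dB


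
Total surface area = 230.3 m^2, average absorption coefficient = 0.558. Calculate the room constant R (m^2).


Given values:
  S = 230.3 m^2, alpha = 0.558
Formula: R = S * alpha / (1 - alpha)
Numerator: 230.3 * 0.558 = 128.5074
Denominator: 1 - 0.558 = 0.442
R = 128.5074 / 0.442 = 290.74

290.74 m^2


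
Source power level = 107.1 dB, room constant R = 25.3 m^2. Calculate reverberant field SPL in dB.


Given values:
  Lw = 107.1 dB, R = 25.3 m^2
Formula: SPL = Lw + 10 * log10(4 / R)
Compute 4 / R = 4 / 25.3 = 0.158103
Compute 10 * log10(0.158103) = -8.0106
SPL = 107.1 + (-8.0106) = 99.09

99.09 dB


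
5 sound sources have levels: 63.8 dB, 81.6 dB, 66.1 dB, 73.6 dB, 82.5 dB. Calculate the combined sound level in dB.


Formula: L_total = 10 * log10( sum(10^(Li/10)) )
  Source 1: 10^(63.8/10) = 2398832.919
  Source 2: 10^(81.6/10) = 144543977.0746
  Source 3: 10^(66.1/10) = 4073802.778
  Source 4: 10^(73.6/10) = 22908676.5277
  Source 5: 10^(82.5/10) = 177827941.0039
Sum of linear values = 351753230.3032
L_total = 10 * log10(351753230.3032) = 85.46

85.46 dB


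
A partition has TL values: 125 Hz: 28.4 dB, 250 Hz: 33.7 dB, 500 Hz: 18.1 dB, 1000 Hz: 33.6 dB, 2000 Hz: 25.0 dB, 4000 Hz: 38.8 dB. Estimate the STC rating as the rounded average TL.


Given TL values at each frequency:
  125 Hz: 28.4 dB
  250 Hz: 33.7 dB
  500 Hz: 18.1 dB
  1000 Hz: 33.6 dB
  2000 Hz: 25.0 dB
  4000 Hz: 38.8 dB
Formula: STC ~ round(average of TL values)
Sum = 28.4 + 33.7 + 18.1 + 33.6 + 25.0 + 38.8 = 177.6
Average = 177.6 / 6 = 29.6
Rounded: 30

30


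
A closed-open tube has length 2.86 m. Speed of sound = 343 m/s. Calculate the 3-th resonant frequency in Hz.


Given values:
  Tube type: closed-open, L = 2.86 m, c = 343 m/s, n = 3
Formula: f_n = (2n - 1) * c / (4 * L)
Compute 2n - 1 = 2*3 - 1 = 5
Compute 4 * L = 4 * 2.86 = 11.44
f = 5 * 343 / 11.44
f = 149.91

149.91 Hz


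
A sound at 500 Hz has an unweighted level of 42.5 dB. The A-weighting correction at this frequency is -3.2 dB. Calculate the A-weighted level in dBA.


Given values:
  SPL = 42.5 dB
  A-weighting at 500 Hz = -3.2 dB
Formula: L_A = SPL + A_weight
L_A = 42.5 + (-3.2)
L_A = 39.3

39.3 dBA


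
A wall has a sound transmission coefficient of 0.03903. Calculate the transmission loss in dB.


Given values:
  tau = 0.03903
Formula: TL = 10 * log10(1 / tau)
Compute 1 / tau = 1 / 0.03903 = 25.6213
Compute log10(25.6213) = 1.408601
TL = 10 * 1.408601 = 14.09

14.09 dB


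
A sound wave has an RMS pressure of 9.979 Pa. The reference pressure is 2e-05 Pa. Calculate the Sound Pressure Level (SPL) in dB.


Given values:
  p = 9.979 Pa
  p_ref = 2e-05 Pa
Formula: SPL = 20 * log10(p / p_ref)
Compute ratio: p / p_ref = 9.979 / 2e-05 = 498950
Compute log10: log10(498950) = 5.698057
Multiply: SPL = 20 * 5.698057 = 113.96

113.96 dB


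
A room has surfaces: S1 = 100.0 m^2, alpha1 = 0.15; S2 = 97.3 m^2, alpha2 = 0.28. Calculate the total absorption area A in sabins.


Given surfaces:
  Surface 1: 100.0 * 0.15 = 15.0
  Surface 2: 97.3 * 0.28 = 27.244
Formula: A = sum(Si * alpha_i)
A = 15.0 + 27.244
A = 42.24

42.24 sabins


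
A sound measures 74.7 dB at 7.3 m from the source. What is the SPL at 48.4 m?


Given values:
  SPL1 = 74.7 dB, r1 = 7.3 m, r2 = 48.4 m
Formula: SPL2 = SPL1 - 20 * log10(r2 / r1)
Compute ratio: r2 / r1 = 48.4 / 7.3 = 6.6301
Compute log10: log10(6.6301) = 0.82152
Compute drop: 20 * 0.82152 = 16.4304
SPL2 = 74.7 - 16.4304 = 58.27

58.27 dB


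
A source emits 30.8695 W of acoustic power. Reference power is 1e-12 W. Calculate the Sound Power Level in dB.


Given values:
  W = 30.8695 W
  W_ref = 1e-12 W
Formula: SWL = 10 * log10(W / W_ref)
Compute ratio: W / W_ref = 30869500000000
Compute log10: log10(30869500000000) = 13.48953
Multiply: SWL = 10 * 13.48953 = 134.9

134.9 dB


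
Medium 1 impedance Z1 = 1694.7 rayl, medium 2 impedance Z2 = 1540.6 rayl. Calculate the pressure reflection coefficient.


Given values:
  Z1 = 1694.7 rayl, Z2 = 1540.6 rayl
Formula: R = (Z2 - Z1) / (Z2 + Z1)
Numerator: Z2 - Z1 = 1540.6 - 1694.7 = -154.1
Denominator: Z2 + Z1 = 1540.6 + 1694.7 = 3235.3
R = -154.1 / 3235.3 = -0.0476

-0.0476


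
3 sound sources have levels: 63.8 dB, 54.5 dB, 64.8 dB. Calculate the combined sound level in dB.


Formula: L_total = 10 * log10( sum(10^(Li/10)) )
  Source 1: 10^(63.8/10) = 2398832.919
  Source 2: 10^(54.5/10) = 281838.2931
  Source 3: 10^(64.8/10) = 3019951.7204
Sum of linear values = 5700622.9325
L_total = 10 * log10(5700622.9325) = 67.56

67.56 dB


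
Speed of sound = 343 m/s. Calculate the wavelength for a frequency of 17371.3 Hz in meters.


Given values:
  c = 343 m/s, f = 17371.3 Hz
Formula: lambda = c / f
lambda = 343 / 17371.3
lambda = 0.0197

0.0197 m


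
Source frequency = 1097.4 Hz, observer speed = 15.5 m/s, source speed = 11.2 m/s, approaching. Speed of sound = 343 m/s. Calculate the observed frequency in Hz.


Given values:
  f_s = 1097.4 Hz, v_o = 15.5 m/s, v_s = 11.2 m/s
  Direction: approaching
Formula: f_o = f_s * (c + v_o) / (c - v_s)
Numerator: c + v_o = 343 + 15.5 = 358.5
Denominator: c - v_s = 343 - 11.2 = 331.8
f_o = 1097.4 * 358.5 / 331.8 = 1185.71

1185.71 Hz


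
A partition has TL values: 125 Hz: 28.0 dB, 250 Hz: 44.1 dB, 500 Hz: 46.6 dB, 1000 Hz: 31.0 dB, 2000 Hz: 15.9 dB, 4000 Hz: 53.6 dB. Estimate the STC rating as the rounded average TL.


Given TL values at each frequency:
  125 Hz: 28.0 dB
  250 Hz: 44.1 dB
  500 Hz: 46.6 dB
  1000 Hz: 31.0 dB
  2000 Hz: 15.9 dB
  4000 Hz: 53.6 dB
Formula: STC ~ round(average of TL values)
Sum = 28.0 + 44.1 + 46.6 + 31.0 + 15.9 + 53.6 = 219.2
Average = 219.2 / 6 = 36.53
Rounded: 37

37


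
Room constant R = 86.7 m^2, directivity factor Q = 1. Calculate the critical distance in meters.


Given values:
  R = 86.7 m^2, Q = 1
Formula: d_c = 0.141 * sqrt(Q * R)
Compute Q * R = 1 * 86.7 = 86.7
Compute sqrt(86.7) = 9.3113
d_c = 0.141 * 9.3113 = 1.313

1.313 m


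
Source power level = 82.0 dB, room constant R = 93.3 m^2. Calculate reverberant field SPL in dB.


Given values:
  Lw = 82.0 dB, R = 93.3 m^2
Formula: SPL = Lw + 10 * log10(4 / R)
Compute 4 / R = 4 / 93.3 = 0.042872
Compute 10 * log10(0.042872) = -13.6783
SPL = 82.0 + (-13.6783) = 68.32

68.32 dB


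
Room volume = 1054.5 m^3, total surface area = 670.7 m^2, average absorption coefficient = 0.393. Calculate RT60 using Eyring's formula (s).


Given values:
  V = 1054.5 m^3, S = 670.7 m^2, alpha = 0.393
Formula: RT60 = 0.161 * V / (-S * ln(1 - alpha))
Compute ln(1 - 0.393) = ln(0.607) = -0.499226
Denominator: -670.7 * -0.499226 = 334.8309
Numerator: 0.161 * 1054.5 = 169.7745
RT60 = 169.7745 / 334.8309 = 0.507

0.507 s


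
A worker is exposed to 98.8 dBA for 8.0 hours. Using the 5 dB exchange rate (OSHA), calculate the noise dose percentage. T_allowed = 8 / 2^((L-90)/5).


Given values:
  L = 98.8 dBA, T = 8.0 hours
Formula: T_allowed = 8 / 2^((L - 90) / 5)
Compute exponent: (98.8 - 90) / 5 = 1.76
Compute 2^(1.76) = 3.386981
T_allowed = 8 / 3.386981 = 2.361985 hours
Dose = (T / T_allowed) * 100
Dose = (8.0 / 2.361985) * 100 = 338.7

338.7 %


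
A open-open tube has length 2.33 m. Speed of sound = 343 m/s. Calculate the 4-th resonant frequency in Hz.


Given values:
  Tube type: open-open, L = 2.33 m, c = 343 m/s, n = 4
Formula: f_n = n * c / (2 * L)
Compute 2 * L = 2 * 2.33 = 4.66
f = 4 * 343 / 4.66
f = 294.42

294.42 Hz


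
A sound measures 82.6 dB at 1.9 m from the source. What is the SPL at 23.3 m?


Given values:
  SPL1 = 82.6 dB, r1 = 1.9 m, r2 = 23.3 m
Formula: SPL2 = SPL1 - 20 * log10(r2 / r1)
Compute ratio: r2 / r1 = 23.3 / 1.9 = 12.2632
Compute log10: log10(12.2632) = 1.088604
Compute drop: 20 * 1.088604 = 21.7721
SPL2 = 82.6 - 21.7721 = 60.83

60.83 dB


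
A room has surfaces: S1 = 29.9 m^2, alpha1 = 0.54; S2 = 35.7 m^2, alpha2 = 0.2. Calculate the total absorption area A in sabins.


Given surfaces:
  Surface 1: 29.9 * 0.54 = 16.146
  Surface 2: 35.7 * 0.2 = 7.14
Formula: A = sum(Si * alpha_i)
A = 16.146 + 7.14
A = 23.29

23.29 sabins


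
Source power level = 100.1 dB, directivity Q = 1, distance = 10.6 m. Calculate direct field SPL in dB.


Given values:
  Lw = 100.1 dB, Q = 1, r = 10.6 m
Formula: SPL = Lw + 10 * log10(Q / (4 * pi * r^2))
Compute 4 * pi * r^2 = 4 * pi * 10.6^2 = 1411.9574
Compute Q / denom = 1 / 1411.9574 = 0.00070824
Compute 10 * log10(0.00070824) = -31.4982
SPL = 100.1 + (-31.4982) = 68.6

68.6 dB


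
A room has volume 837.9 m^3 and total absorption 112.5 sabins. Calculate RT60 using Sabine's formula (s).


Given values:
  V = 837.9 m^3
  A = 112.5 sabins
Formula: RT60 = 0.161 * V / A
Numerator: 0.161 * 837.9 = 134.9019
RT60 = 134.9019 / 112.5 = 1.199

1.199 s


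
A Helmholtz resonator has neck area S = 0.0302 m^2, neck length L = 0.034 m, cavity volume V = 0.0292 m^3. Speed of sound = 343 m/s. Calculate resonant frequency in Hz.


Given values:
  S = 0.0302 m^2, L = 0.034 m, V = 0.0292 m^3, c = 343 m/s
Formula: f = (c / (2*pi)) * sqrt(S / (V * L))
Compute V * L = 0.0292 * 0.034 = 0.0009928
Compute S / (V * L) = 0.0302 / 0.0009928 = 30.419
Compute sqrt(30.419) = 5.515342
Compute c / (2*pi) = 343 / 6.283185 = 54.590148
f = 54.590148 * 5.515342 = 301.08

301.08 Hz


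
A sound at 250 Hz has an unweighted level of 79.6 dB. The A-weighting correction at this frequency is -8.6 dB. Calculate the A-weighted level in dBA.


Given values:
  SPL = 79.6 dB
  A-weighting at 250 Hz = -8.6 dB
Formula: L_A = SPL + A_weight
L_A = 79.6 + (-8.6)
L_A = 71.0

71.0 dBA


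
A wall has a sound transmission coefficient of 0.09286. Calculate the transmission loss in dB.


Given values:
  tau = 0.09286
Formula: TL = 10 * log10(1 / tau)
Compute 1 / tau = 1 / 0.09286 = 10.7689
Compute log10(10.7689) = 1.032171
TL = 10 * 1.032171 = 10.32

10.32 dB


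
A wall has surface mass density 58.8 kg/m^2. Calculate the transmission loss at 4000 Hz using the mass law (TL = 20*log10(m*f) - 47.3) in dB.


Given values:
  m = 58.8 kg/m^2, f = 4000 Hz
Formula: TL = 20 * log10(m * f) - 47.3
Compute m * f = 58.8 * 4000 = 235200.0
Compute log10(235200.0) = 5.371437
Compute 20 * 5.371437 = 107.4287
TL = 107.4287 - 47.3 = 60.13

60.13 dB


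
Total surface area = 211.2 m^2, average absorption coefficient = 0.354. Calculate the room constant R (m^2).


Given values:
  S = 211.2 m^2, alpha = 0.354
Formula: R = S * alpha / (1 - alpha)
Numerator: 211.2 * 0.354 = 74.7648
Denominator: 1 - 0.354 = 0.646
R = 74.7648 / 0.646 = 115.73

115.73 m^2


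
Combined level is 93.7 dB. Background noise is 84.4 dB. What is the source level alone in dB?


Given values:
  L_total = 93.7 dB, L_bg = 84.4 dB
Formula: L_source = 10 * log10(10^(L_total/10) - 10^(L_bg/10))
Convert to linear:
  10^(93.7/10) = 2344228815.3199
  10^(84.4/10) = 275422870.3338
Difference: 2344228815.3199 - 275422870.3338 = 2068805944.9861
L_source = 10 * log10(2068805944.9861) = 93.16

93.16 dB


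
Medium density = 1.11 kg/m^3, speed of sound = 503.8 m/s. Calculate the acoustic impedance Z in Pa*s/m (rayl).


Given values:
  rho = 1.11 kg/m^3
  c = 503.8 m/s
Formula: Z = rho * c
Z = 1.11 * 503.8
Z = 559.22

559.22 rayl


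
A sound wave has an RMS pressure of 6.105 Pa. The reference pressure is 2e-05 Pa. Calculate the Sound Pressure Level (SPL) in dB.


Given values:
  p = 6.105 Pa
  p_ref = 2e-05 Pa
Formula: SPL = 20 * log10(p / p_ref)
Compute ratio: p / p_ref = 6.105 / 2e-05 = 305250
Compute log10: log10(305250) = 5.484656
Multiply: SPL = 20 * 5.484656 = 109.69

109.69 dB


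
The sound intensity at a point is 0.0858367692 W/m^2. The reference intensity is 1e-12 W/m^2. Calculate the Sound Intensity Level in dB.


Given values:
  I = 0.0858367692 W/m^2
  I_ref = 1e-12 W/m^2
Formula: SIL = 10 * log10(I / I_ref)
Compute ratio: I / I_ref = 85836769200
Compute log10: log10(85836769200) = 10.933673
Multiply: SIL = 10 * 10.933673 = 109.34

109.34 dB


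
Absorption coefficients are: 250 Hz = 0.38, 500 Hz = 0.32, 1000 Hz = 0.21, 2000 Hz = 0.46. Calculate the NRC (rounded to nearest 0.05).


Given values:
  a_250 = 0.38, a_500 = 0.32
  a_1000 = 0.21, a_2000 = 0.46
Formula: NRC = (a250 + a500 + a1000 + a2000) / 4
Sum = 0.38 + 0.32 + 0.21 + 0.46 = 1.37
NRC = 1.37 / 4 = 0.3425
Rounded to nearest 0.05: 0.35

0.35


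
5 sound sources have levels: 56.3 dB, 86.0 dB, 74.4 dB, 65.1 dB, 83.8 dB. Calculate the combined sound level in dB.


Formula: L_total = 10 * log10( sum(10^(Li/10)) )
  Source 1: 10^(56.3/10) = 426579.5188
  Source 2: 10^(86.0/10) = 398107170.5535
  Source 3: 10^(74.4/10) = 27542287.0334
  Source 4: 10^(65.1/10) = 3235936.5693
  Source 5: 10^(83.8/10) = 239883291.9019
Sum of linear values = 669195265.5769
L_total = 10 * log10(669195265.5769) = 88.26

88.26 dB


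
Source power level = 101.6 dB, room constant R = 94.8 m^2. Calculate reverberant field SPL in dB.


Given values:
  Lw = 101.6 dB, R = 94.8 m^2
Formula: SPL = Lw + 10 * log10(4 / R)
Compute 4 / R = 4 / 94.8 = 0.042194
Compute 10 * log10(0.042194) = -13.7475
SPL = 101.6 + (-13.7475) = 87.85

87.85 dB


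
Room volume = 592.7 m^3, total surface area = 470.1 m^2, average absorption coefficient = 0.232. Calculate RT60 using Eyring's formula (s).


Given values:
  V = 592.7 m^3, S = 470.1 m^2, alpha = 0.232
Formula: RT60 = 0.161 * V / (-S * ln(1 - alpha))
Compute ln(1 - 0.232) = ln(0.768) = -0.263966
Denominator: -470.1 * -0.263966 = 124.0904
Numerator: 0.161 * 592.7 = 95.4247
RT60 = 95.4247 / 124.0904 = 0.769

0.769 s


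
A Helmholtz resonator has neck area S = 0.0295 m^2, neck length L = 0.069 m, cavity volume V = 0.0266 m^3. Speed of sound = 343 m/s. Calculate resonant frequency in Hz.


Given values:
  S = 0.0295 m^2, L = 0.069 m, V = 0.0266 m^3, c = 343 m/s
Formula: f = (c / (2*pi)) * sqrt(S / (V * L))
Compute V * L = 0.0266 * 0.069 = 0.0018354
Compute S / (V * L) = 0.0295 / 0.0018354 = 16.0728
Compute sqrt(16.0728) = 4.00909
Compute c / (2*pi) = 343 / 6.283185 = 54.590148
f = 54.590148 * 4.00909 = 218.86

218.86 Hz


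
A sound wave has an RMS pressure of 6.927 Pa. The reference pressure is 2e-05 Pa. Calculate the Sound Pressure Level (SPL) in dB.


Given values:
  p = 6.927 Pa
  p_ref = 2e-05 Pa
Formula: SPL = 20 * log10(p / p_ref)
Compute ratio: p / p_ref = 6.927 / 2e-05 = 346350
Compute log10: log10(346350) = 5.539515
Multiply: SPL = 20 * 5.539515 = 110.79

110.79 dB


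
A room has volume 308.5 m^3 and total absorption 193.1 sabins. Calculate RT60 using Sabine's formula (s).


Given values:
  V = 308.5 m^3
  A = 193.1 sabins
Formula: RT60 = 0.161 * V / A
Numerator: 0.161 * 308.5 = 49.6685
RT60 = 49.6685 / 193.1 = 0.257

0.257 s


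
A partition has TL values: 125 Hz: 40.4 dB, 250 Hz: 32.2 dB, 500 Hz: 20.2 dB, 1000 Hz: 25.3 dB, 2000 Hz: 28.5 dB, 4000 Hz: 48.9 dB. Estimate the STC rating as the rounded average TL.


Given TL values at each frequency:
  125 Hz: 40.4 dB
  250 Hz: 32.2 dB
  500 Hz: 20.2 dB
  1000 Hz: 25.3 dB
  2000 Hz: 28.5 dB
  4000 Hz: 48.9 dB
Formula: STC ~ round(average of TL values)
Sum = 40.4 + 32.2 + 20.2 + 25.3 + 28.5 + 48.9 = 195.5
Average = 195.5 / 6 = 32.58
Rounded: 33

33


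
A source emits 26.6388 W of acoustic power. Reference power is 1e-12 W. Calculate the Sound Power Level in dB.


Given values:
  W = 26.6388 W
  W_ref = 1e-12 W
Formula: SWL = 10 * log10(W / W_ref)
Compute ratio: W / W_ref = 26638800000000
Compute log10: log10(26638800000000) = 13.425515
Multiply: SWL = 10 * 13.425515 = 134.26

134.26 dB


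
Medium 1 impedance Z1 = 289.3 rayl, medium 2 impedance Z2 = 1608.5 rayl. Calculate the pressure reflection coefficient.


Given values:
  Z1 = 289.3 rayl, Z2 = 1608.5 rayl
Formula: R = (Z2 - Z1) / (Z2 + Z1)
Numerator: Z2 - Z1 = 1608.5 - 289.3 = 1319.2
Denominator: Z2 + Z1 = 1608.5 + 289.3 = 1897.8
R = 1319.2 / 1897.8 = 0.6951

0.6951


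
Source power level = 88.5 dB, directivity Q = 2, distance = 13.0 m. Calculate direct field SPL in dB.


Given values:
  Lw = 88.5 dB, Q = 2, r = 13.0 m
Formula: SPL = Lw + 10 * log10(Q / (4 * pi * r^2))
Compute 4 * pi * r^2 = 4 * pi * 13.0^2 = 2123.7166
Compute Q / denom = 2 / 2123.7166 = 0.00094175
Compute 10 * log10(0.00094175) = -30.2606
SPL = 88.5 + (-30.2606) = 58.24

58.24 dB


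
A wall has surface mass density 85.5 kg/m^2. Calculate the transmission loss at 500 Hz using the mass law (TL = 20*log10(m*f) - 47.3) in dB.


Given values:
  m = 85.5 kg/m^2, f = 500 Hz
Formula: TL = 20 * log10(m * f) - 47.3
Compute m * f = 85.5 * 500 = 42750.0
Compute log10(42750.0) = 4.630936
Compute 20 * 4.630936 = 92.6187
TL = 92.6187 - 47.3 = 45.32

45.32 dB


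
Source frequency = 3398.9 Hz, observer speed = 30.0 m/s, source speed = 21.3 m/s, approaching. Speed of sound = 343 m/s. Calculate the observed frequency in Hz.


Given values:
  f_s = 3398.9 Hz, v_o = 30.0 m/s, v_s = 21.3 m/s
  Direction: approaching
Formula: f_o = f_s * (c + v_o) / (c - v_s)
Numerator: c + v_o = 343 + 30.0 = 373.0
Denominator: c - v_s = 343 - 21.3 = 321.7
f_o = 3398.9 * 373.0 / 321.7 = 3940.91

3940.91 Hz


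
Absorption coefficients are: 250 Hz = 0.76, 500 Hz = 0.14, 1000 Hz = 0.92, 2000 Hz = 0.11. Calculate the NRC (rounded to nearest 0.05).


Given values:
  a_250 = 0.76, a_500 = 0.14
  a_1000 = 0.92, a_2000 = 0.11
Formula: NRC = (a250 + a500 + a1000 + a2000) / 4
Sum = 0.76 + 0.14 + 0.92 + 0.11 = 1.93
NRC = 1.93 / 4 = 0.4825
Rounded to nearest 0.05: 0.5

0.5


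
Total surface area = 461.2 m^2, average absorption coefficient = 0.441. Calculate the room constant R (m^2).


Given values:
  S = 461.2 m^2, alpha = 0.441
Formula: R = S * alpha / (1 - alpha)
Numerator: 461.2 * 0.441 = 203.3892
Denominator: 1 - 0.441 = 0.559
R = 203.3892 / 0.559 = 363.84

363.84 m^2


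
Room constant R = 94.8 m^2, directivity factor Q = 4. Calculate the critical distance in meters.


Given values:
  R = 94.8 m^2, Q = 4
Formula: d_c = 0.141 * sqrt(Q * R)
Compute Q * R = 4 * 94.8 = 379.2
Compute sqrt(379.2) = 19.4731
d_c = 0.141 * 19.4731 = 2.746

2.746 m


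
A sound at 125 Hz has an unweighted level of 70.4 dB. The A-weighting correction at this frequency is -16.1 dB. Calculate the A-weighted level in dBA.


Given values:
  SPL = 70.4 dB
  A-weighting at 125 Hz = -16.1 dB
Formula: L_A = SPL + A_weight
L_A = 70.4 + (-16.1)
L_A = 54.3

54.3 dBA


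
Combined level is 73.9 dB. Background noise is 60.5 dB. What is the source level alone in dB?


Given values:
  L_total = 73.9 dB, L_bg = 60.5 dB
Formula: L_source = 10 * log10(10^(L_total/10) - 10^(L_bg/10))
Convert to linear:
  10^(73.9/10) = 24547089.1569
  10^(60.5/10) = 1122018.4543
Difference: 24547089.1569 - 1122018.4543 = 23425070.7026
L_source = 10 * log10(23425070.7026) = 73.7

73.7 dB


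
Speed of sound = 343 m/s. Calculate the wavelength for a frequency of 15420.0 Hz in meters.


Given values:
  c = 343 m/s, f = 15420.0 Hz
Formula: lambda = c / f
lambda = 343 / 15420.0
lambda = 0.0222

0.0222 m


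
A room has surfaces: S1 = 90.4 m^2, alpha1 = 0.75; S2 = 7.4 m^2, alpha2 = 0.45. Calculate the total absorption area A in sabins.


Given surfaces:
  Surface 1: 90.4 * 0.75 = 67.8
  Surface 2: 7.4 * 0.45 = 3.33
Formula: A = sum(Si * alpha_i)
A = 67.8 + 3.33
A = 71.13

71.13 sabins


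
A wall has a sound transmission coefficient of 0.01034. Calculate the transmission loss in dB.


Given values:
  tau = 0.01034
Formula: TL = 10 * log10(1 / tau)
Compute 1 / tau = 1 / 0.01034 = 96.7118
Compute log10(96.7118) = 1.985479
TL = 10 * 1.985479 = 19.85

19.85 dB


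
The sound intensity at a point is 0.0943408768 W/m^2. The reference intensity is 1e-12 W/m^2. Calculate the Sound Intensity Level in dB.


Given values:
  I = 0.0943408768 W/m^2
  I_ref = 1e-12 W/m^2
Formula: SIL = 10 * log10(I / I_ref)
Compute ratio: I / I_ref = 94340876800
Compute log10: log10(94340876800) = 10.9747
Multiply: SIL = 10 * 10.9747 = 109.75

109.75 dB


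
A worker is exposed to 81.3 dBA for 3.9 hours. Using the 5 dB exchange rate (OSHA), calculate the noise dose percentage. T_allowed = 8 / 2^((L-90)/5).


Given values:
  L = 81.3 dBA, T = 3.9 hours
Formula: T_allowed = 8 / 2^((L - 90) / 5)
Compute exponent: (81.3 - 90) / 5 = -1.74
Compute 2^(-1.74) = 0.29937
T_allowed = 8 / 0.29937 = 26.722785 hours
Dose = (T / T_allowed) * 100
Dose = (3.9 / 26.722785) * 100 = 14.59

14.59 %


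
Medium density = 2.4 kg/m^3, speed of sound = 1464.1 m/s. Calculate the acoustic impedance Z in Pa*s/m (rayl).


Given values:
  rho = 2.4 kg/m^3
  c = 1464.1 m/s
Formula: Z = rho * c
Z = 2.4 * 1464.1
Z = 3513.84

3513.84 rayl


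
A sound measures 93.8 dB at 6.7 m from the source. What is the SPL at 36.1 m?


Given values:
  SPL1 = 93.8 dB, r1 = 6.7 m, r2 = 36.1 m
Formula: SPL2 = SPL1 - 20 * log10(r2 / r1)
Compute ratio: r2 / r1 = 36.1 / 6.7 = 5.3881
Compute log10: log10(5.3881) = 0.731436
Compute drop: 20 * 0.731436 = 14.6287
SPL2 = 93.8 - 14.6287 = 79.17

79.17 dB


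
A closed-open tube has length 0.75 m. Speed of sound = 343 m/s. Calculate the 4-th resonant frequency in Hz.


Given values:
  Tube type: closed-open, L = 0.75 m, c = 343 m/s, n = 4
Formula: f_n = (2n - 1) * c / (4 * L)
Compute 2n - 1 = 2*4 - 1 = 7
Compute 4 * L = 4 * 0.75 = 3.0
f = 7 * 343 / 3.0
f = 800.33

800.33 Hz


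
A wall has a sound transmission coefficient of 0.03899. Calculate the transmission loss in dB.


Given values:
  tau = 0.03899
Formula: TL = 10 * log10(1 / tau)
Compute 1 / tau = 1 / 0.03899 = 25.6476
Compute log10(25.6476) = 1.409047
TL = 10 * 1.409047 = 14.09

14.09 dB


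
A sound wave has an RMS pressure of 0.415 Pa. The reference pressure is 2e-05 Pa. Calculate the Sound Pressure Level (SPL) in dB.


Given values:
  p = 0.415 Pa
  p_ref = 2e-05 Pa
Formula: SPL = 20 * log10(p / p_ref)
Compute ratio: p / p_ref = 0.415 / 2e-05 = 20750
Compute log10: log10(20750) = 4.317018
Multiply: SPL = 20 * 4.317018 = 86.34

86.34 dB


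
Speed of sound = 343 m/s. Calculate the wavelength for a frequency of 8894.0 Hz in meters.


Given values:
  c = 343 m/s, f = 8894.0 Hz
Formula: lambda = c / f
lambda = 343 / 8894.0
lambda = 0.0386

0.0386 m


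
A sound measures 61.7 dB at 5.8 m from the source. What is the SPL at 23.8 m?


Given values:
  SPL1 = 61.7 dB, r1 = 5.8 m, r2 = 23.8 m
Formula: SPL2 = SPL1 - 20 * log10(r2 / r1)
Compute ratio: r2 / r1 = 23.8 / 5.8 = 4.1034
Compute log10: log10(4.1034) = 0.613144
Compute drop: 20 * 0.613144 = 12.2629
SPL2 = 61.7 - 12.2629 = 49.44

49.44 dB


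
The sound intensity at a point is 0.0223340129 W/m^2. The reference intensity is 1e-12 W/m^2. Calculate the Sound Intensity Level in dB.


Given values:
  I = 0.0223340129 W/m^2
  I_ref = 1e-12 W/m^2
Formula: SIL = 10 * log10(I / I_ref)
Compute ratio: I / I_ref = 22334012900
Compute log10: log10(22334012900) = 10.348967
Multiply: SIL = 10 * 10.348967 = 103.49

103.49 dB


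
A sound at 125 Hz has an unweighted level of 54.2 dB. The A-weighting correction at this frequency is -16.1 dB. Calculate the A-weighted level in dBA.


Given values:
  SPL = 54.2 dB
  A-weighting at 125 Hz = -16.1 dB
Formula: L_A = SPL + A_weight
L_A = 54.2 + (-16.1)
L_A = 38.1

38.1 dBA


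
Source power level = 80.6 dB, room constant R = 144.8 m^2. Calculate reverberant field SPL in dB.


Given values:
  Lw = 80.6 dB, R = 144.8 m^2
Formula: SPL = Lw + 10 * log10(4 / R)
Compute 4 / R = 4 / 144.8 = 0.027624
Compute 10 * log10(0.027624) = -15.5871
SPL = 80.6 + (-15.5871) = 65.01

65.01 dB


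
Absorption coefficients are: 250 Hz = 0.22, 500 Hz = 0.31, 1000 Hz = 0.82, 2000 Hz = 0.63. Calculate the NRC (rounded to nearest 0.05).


Given values:
  a_250 = 0.22, a_500 = 0.31
  a_1000 = 0.82, a_2000 = 0.63
Formula: NRC = (a250 + a500 + a1000 + a2000) / 4
Sum = 0.22 + 0.31 + 0.82 + 0.63 = 1.98
NRC = 1.98 / 4 = 0.495
Rounded to nearest 0.05: 0.5

0.5


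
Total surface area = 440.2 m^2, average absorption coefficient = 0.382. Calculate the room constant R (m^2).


Given values:
  S = 440.2 m^2, alpha = 0.382
Formula: R = S * alpha / (1 - alpha)
Numerator: 440.2 * 0.382 = 168.1564
Denominator: 1 - 0.382 = 0.618
R = 168.1564 / 0.618 = 272.1

272.1 m^2


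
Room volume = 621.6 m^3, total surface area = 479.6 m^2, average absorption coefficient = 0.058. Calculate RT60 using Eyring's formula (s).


Given values:
  V = 621.6 m^3, S = 479.6 m^2, alpha = 0.058
Formula: RT60 = 0.161 * V / (-S * ln(1 - alpha))
Compute ln(1 - 0.058) = ln(0.942) = -0.05975
Denominator: -479.6 * -0.05975 = 28.6561
Numerator: 0.161 * 621.6 = 100.0776
RT60 = 100.0776 / 28.6561 = 3.492

3.492 s


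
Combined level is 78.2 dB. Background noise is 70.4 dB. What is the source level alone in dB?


Given values:
  L_total = 78.2 dB, L_bg = 70.4 dB
Formula: L_source = 10 * log10(10^(L_total/10) - 10^(L_bg/10))
Convert to linear:
  10^(78.2/10) = 66069344.8008
  10^(70.4/10) = 10964781.9614
Difference: 66069344.8008 - 10964781.9614 = 55104562.8394
L_source = 10 * log10(55104562.8394) = 77.41

77.41 dB


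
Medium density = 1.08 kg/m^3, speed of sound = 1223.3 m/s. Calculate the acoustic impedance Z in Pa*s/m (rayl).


Given values:
  rho = 1.08 kg/m^3
  c = 1223.3 m/s
Formula: Z = rho * c
Z = 1.08 * 1223.3
Z = 1321.16

1321.16 rayl


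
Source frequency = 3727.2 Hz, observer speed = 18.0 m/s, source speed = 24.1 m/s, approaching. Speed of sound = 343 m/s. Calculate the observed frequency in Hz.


Given values:
  f_s = 3727.2 Hz, v_o = 18.0 m/s, v_s = 24.1 m/s
  Direction: approaching
Formula: f_o = f_s * (c + v_o) / (c - v_s)
Numerator: c + v_o = 343 + 18.0 = 361.0
Denominator: c - v_s = 343 - 24.1 = 318.9
f_o = 3727.2 * 361.0 / 318.9 = 4219.25

4219.25 Hz


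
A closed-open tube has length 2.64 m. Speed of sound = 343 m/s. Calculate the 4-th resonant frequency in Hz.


Given values:
  Tube type: closed-open, L = 2.64 m, c = 343 m/s, n = 4
Formula: f_n = (2n - 1) * c / (4 * L)
Compute 2n - 1 = 2*4 - 1 = 7
Compute 4 * L = 4 * 2.64 = 10.56
f = 7 * 343 / 10.56
f = 227.37

227.37 Hz


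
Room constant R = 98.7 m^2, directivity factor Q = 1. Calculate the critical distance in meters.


Given values:
  R = 98.7 m^2, Q = 1
Formula: d_c = 0.141 * sqrt(Q * R)
Compute Q * R = 1 * 98.7 = 98.7
Compute sqrt(98.7) = 9.9348
d_c = 0.141 * 9.9348 = 1.401

1.401 m


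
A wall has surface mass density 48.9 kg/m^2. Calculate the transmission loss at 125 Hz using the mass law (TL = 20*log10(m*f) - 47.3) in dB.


Given values:
  m = 48.9 kg/m^2, f = 125 Hz
Formula: TL = 20 * log10(m * f) - 47.3
Compute m * f = 48.9 * 125 = 6112.5
Compute log10(6112.5) = 3.786219
Compute 20 * 3.786219 = 75.7244
TL = 75.7244 - 47.3 = 28.42

28.42 dB


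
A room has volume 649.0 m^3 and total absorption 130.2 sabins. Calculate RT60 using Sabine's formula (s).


Given values:
  V = 649.0 m^3
  A = 130.2 sabins
Formula: RT60 = 0.161 * V / A
Numerator: 0.161 * 649.0 = 104.489
RT60 = 104.489 / 130.2 = 0.803

0.803 s


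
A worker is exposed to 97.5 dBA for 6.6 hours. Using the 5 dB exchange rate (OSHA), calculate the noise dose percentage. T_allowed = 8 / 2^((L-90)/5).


Given values:
  L = 97.5 dBA, T = 6.6 hours
Formula: T_allowed = 8 / 2^((L - 90) / 5)
Compute exponent: (97.5 - 90) / 5 = 1.5
Compute 2^(1.5) = 2.828427
T_allowed = 8 / 2.828427 = 2.828427 hours
Dose = (T / T_allowed) * 100
Dose = (6.6 / 2.828427) * 100 = 233.35

233.35 %


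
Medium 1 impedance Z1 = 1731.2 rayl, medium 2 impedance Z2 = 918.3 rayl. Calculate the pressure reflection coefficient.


Given values:
  Z1 = 1731.2 rayl, Z2 = 918.3 rayl
Formula: R = (Z2 - Z1) / (Z2 + Z1)
Numerator: Z2 - Z1 = 918.3 - 1731.2 = -812.9
Denominator: Z2 + Z1 = 918.3 + 1731.2 = 2649.5
R = -812.9 / 2649.5 = -0.3068

-0.3068


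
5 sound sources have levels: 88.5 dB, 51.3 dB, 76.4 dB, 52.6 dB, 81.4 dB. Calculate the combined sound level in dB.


Formula: L_total = 10 * log10( sum(10^(Li/10)) )
  Source 1: 10^(88.5/10) = 707945784.3841
  Source 2: 10^(51.3/10) = 134896.2883
  Source 3: 10^(76.4/10) = 43651583.224
  Source 4: 10^(52.6/10) = 181970.0859
  Source 5: 10^(81.4/10) = 138038426.4603
Sum of linear values = 889952660.4426
L_total = 10 * log10(889952660.4426) = 89.49

89.49 dB


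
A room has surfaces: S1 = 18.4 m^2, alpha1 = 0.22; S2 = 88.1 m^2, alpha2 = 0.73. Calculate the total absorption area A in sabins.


Given surfaces:
  Surface 1: 18.4 * 0.22 = 4.048
  Surface 2: 88.1 * 0.73 = 64.313
Formula: A = sum(Si * alpha_i)
A = 4.048 + 64.313
A = 68.36

68.36 sabins


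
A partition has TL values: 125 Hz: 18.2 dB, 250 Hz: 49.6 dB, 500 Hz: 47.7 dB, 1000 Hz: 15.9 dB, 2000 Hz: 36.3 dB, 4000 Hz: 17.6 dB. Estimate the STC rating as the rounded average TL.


Given TL values at each frequency:
  125 Hz: 18.2 dB
  250 Hz: 49.6 dB
  500 Hz: 47.7 dB
  1000 Hz: 15.9 dB
  2000 Hz: 36.3 dB
  4000 Hz: 17.6 dB
Formula: STC ~ round(average of TL values)
Sum = 18.2 + 49.6 + 47.7 + 15.9 + 36.3 + 17.6 = 185.3
Average = 185.3 / 6 = 30.88
Rounded: 31

31


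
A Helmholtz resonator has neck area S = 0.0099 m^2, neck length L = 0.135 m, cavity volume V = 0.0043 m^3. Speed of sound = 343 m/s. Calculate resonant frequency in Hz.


Given values:
  S = 0.0099 m^2, L = 0.135 m, V = 0.0043 m^3, c = 343 m/s
Formula: f = (c / (2*pi)) * sqrt(S / (V * L))
Compute V * L = 0.0043 * 0.135 = 0.0005805
Compute S / (V * L) = 0.0099 / 0.0005805 = 17.0543
Compute sqrt(17.0543) = 4.129685
Compute c / (2*pi) = 343 / 6.283185 = 54.590148
f = 54.590148 * 4.129685 = 225.44

225.44 Hz


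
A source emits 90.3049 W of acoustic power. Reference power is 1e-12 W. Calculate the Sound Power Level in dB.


Given values:
  W = 90.3049 W
  W_ref = 1e-12 W
Formula: SWL = 10 * log10(W / W_ref)
Compute ratio: W / W_ref = 90304900000000
Compute log10: log10(90304900000000) = 13.955711
Multiply: SWL = 10 * 13.955711 = 139.56

139.56 dB


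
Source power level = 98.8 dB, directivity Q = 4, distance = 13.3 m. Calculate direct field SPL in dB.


Given values:
  Lw = 98.8 dB, Q = 4, r = 13.3 m
Formula: SPL = Lw + 10 * log10(Q / (4 * pi * r^2))
Compute 4 * pi * r^2 = 4 * pi * 13.3^2 = 2222.8653
Compute Q / denom = 4 / 2222.8653 = 0.00179948
Compute 10 * log10(0.00179948) = -27.4485
SPL = 98.8 + (-27.4485) = 71.35

71.35 dB


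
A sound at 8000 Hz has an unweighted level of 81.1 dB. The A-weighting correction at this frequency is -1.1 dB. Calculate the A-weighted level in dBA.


Given values:
  SPL = 81.1 dB
  A-weighting at 8000 Hz = -1.1 dB
Formula: L_A = SPL + A_weight
L_A = 81.1 + (-1.1)
L_A = 80.0

80.0 dBA


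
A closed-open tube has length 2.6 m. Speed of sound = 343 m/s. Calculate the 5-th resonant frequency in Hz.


Given values:
  Tube type: closed-open, L = 2.6 m, c = 343 m/s, n = 5
Formula: f_n = (2n - 1) * c / (4 * L)
Compute 2n - 1 = 2*5 - 1 = 9
Compute 4 * L = 4 * 2.6 = 10.4
f = 9 * 343 / 10.4
f = 296.83

296.83 Hz


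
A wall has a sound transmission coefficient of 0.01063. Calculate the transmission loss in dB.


Given values:
  tau = 0.01063
Formula: TL = 10 * log10(1 / tau)
Compute 1 / tau = 1 / 0.01063 = 94.0734
Compute log10(94.0734) = 1.973467
TL = 10 * 1.973467 = 19.73

19.73 dB


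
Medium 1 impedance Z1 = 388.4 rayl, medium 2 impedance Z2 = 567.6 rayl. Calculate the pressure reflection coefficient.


Given values:
  Z1 = 388.4 rayl, Z2 = 567.6 rayl
Formula: R = (Z2 - Z1) / (Z2 + Z1)
Numerator: Z2 - Z1 = 567.6 - 388.4 = 179.2
Denominator: Z2 + Z1 = 567.6 + 388.4 = 956.0
R = 179.2 / 956.0 = 0.1874

0.1874


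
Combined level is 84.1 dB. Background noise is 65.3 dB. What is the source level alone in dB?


Given values:
  L_total = 84.1 dB, L_bg = 65.3 dB
Formula: L_source = 10 * log10(10^(L_total/10) - 10^(L_bg/10))
Convert to linear:
  10^(84.1/10) = 257039578.2769
  10^(65.3/10) = 3388441.5614
Difference: 257039578.2769 - 3388441.5614 = 253651136.7155
L_source = 10 * log10(253651136.7155) = 84.04

84.04 dB


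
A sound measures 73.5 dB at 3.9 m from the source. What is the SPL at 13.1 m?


Given values:
  SPL1 = 73.5 dB, r1 = 3.9 m, r2 = 13.1 m
Formula: SPL2 = SPL1 - 20 * log10(r2 / r1)
Compute ratio: r2 / r1 = 13.1 / 3.9 = 3.359
Compute log10: log10(3.359) = 0.52621
Compute drop: 20 * 0.52621 = 10.5242
SPL2 = 73.5 - 10.5242 = 62.98

62.98 dB


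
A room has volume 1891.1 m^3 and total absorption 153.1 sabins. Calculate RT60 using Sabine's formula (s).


Given values:
  V = 1891.1 m^3
  A = 153.1 sabins
Formula: RT60 = 0.161 * V / A
Numerator: 0.161 * 1891.1 = 304.4671
RT60 = 304.4671 / 153.1 = 1.989

1.989 s


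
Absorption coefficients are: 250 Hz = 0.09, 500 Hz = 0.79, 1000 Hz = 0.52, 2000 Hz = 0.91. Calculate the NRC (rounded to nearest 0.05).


Given values:
  a_250 = 0.09, a_500 = 0.79
  a_1000 = 0.52, a_2000 = 0.91
Formula: NRC = (a250 + a500 + a1000 + a2000) / 4
Sum = 0.09 + 0.79 + 0.52 + 0.91 = 2.31
NRC = 2.31 / 4 = 0.5775
Rounded to nearest 0.05: 0.6

0.6


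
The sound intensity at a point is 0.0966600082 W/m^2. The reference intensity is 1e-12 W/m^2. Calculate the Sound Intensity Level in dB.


Given values:
  I = 0.0966600082 W/m^2
  I_ref = 1e-12 W/m^2
Formula: SIL = 10 * log10(I / I_ref)
Compute ratio: I / I_ref = 96660008200
Compute log10: log10(96660008200) = 10.985247
Multiply: SIL = 10 * 10.985247 = 109.85

109.85 dB


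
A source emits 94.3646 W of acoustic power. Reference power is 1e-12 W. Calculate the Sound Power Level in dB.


Given values:
  W = 94.3646 W
  W_ref = 1e-12 W
Formula: SWL = 10 * log10(W / W_ref)
Compute ratio: W / W_ref = 94364600000000
Compute log10: log10(94364600000000) = 13.974809
Multiply: SWL = 10 * 13.974809 = 139.75

139.75 dB


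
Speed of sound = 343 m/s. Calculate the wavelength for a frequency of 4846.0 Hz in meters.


Given values:
  c = 343 m/s, f = 4846.0 Hz
Formula: lambda = c / f
lambda = 343 / 4846.0
lambda = 0.0708

0.0708 m


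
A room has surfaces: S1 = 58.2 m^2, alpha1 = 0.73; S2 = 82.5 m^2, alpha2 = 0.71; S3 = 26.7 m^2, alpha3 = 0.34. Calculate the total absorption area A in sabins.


Given surfaces:
  Surface 1: 58.2 * 0.73 = 42.486
  Surface 2: 82.5 * 0.71 = 58.575
  Surface 3: 26.7 * 0.34 = 9.078
Formula: A = sum(Si * alpha_i)
A = 42.486 + 58.575 + 9.078
A = 110.14

110.14 sabins


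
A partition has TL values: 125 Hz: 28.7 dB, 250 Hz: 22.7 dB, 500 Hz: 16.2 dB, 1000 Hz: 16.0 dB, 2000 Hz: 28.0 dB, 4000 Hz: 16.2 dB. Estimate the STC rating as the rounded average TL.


Given TL values at each frequency:
  125 Hz: 28.7 dB
  250 Hz: 22.7 dB
  500 Hz: 16.2 dB
  1000 Hz: 16.0 dB
  2000 Hz: 28.0 dB
  4000 Hz: 16.2 dB
Formula: STC ~ round(average of TL values)
Sum = 28.7 + 22.7 + 16.2 + 16.0 + 28.0 + 16.2 = 127.8
Average = 127.8 / 6 = 21.3
Rounded: 21

21


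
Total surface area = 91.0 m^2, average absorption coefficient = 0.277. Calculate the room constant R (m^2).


Given values:
  S = 91.0 m^2, alpha = 0.277
Formula: R = S * alpha / (1 - alpha)
Numerator: 91.0 * 0.277 = 25.207
Denominator: 1 - 0.277 = 0.723
R = 25.207 / 0.723 = 34.86

34.86 m^2
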